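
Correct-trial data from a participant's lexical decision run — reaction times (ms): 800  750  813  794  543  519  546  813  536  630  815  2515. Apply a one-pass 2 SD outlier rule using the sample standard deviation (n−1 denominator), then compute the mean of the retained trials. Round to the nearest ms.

n = 12, ΣRT = 10074, M = 839.500
Σ(x−M)² = 3233723.00; s = √(3233723.00/11) = 542.194
Cutoffs: 839.500 ± 2·542.194 → [-244.9, 1923.9]
Outside: 2515 → excluded.
Retained (n=11): Σ = 7559, mean = 7559/11 = 687.182

687 ms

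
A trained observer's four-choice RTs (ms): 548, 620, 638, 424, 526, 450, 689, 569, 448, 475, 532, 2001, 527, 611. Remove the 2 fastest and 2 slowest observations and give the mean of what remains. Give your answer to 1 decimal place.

Sorted: 424, 448, 450, 475, 526, 527, 532, 548, 569, 611, 620, 638, 689, 2001
Drop lowest 2 (424, 448) and highest 2 (689, 2001)
Remaining (n=10): Σ = 5496, mean = 5496/10 = 549.600

549.6 ms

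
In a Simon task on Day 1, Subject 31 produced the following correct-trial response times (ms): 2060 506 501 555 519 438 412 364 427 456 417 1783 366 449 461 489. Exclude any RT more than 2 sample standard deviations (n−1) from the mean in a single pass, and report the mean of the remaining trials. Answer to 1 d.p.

n = 16, ΣRT = 10203, M = 637.688
Σ(x−M)² = 3846223.44; s = √(3846223.44/15) = 506.374
Cutoffs: 637.688 ± 2·506.374 → [-375.1, 1650.4]
Outside: 1783, 2060 → excluded.
Retained (n=14): Σ = 6360, mean = 6360/14 = 454.286

454.3 ms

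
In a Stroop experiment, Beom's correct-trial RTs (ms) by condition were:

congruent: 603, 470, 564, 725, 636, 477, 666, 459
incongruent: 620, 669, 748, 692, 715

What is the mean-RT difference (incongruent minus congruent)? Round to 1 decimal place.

113.8 ms

M(congruent) = 4600/8 = 575.000
M(incongruent) = 3444/5 = 688.800
Difference = 688.800 − 575.000 = 113.800 ms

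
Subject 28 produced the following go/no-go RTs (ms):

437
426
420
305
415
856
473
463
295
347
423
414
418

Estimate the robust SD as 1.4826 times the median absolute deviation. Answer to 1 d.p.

Sorted: 295, 305, 347, 414, 415, 418, 420, 423, 426, 437, 463, 473, 856 → median = 420
|x − 420| sorted: 0, 2, 3, 5, 6, 6, 17, 43, 53, 73, 115, 125, 436 → MAD = 17
Robust SD ≈ 1.4826 × 17 = 25.204

25.2 ms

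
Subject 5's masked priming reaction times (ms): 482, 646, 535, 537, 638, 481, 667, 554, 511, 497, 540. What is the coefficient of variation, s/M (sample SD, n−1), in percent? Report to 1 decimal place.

n = 11, Σ = 6088, M = 553.4545
Σ(x−M)² = 44742.727; s = √(44742.727/10) = 66.8900
CV = 66.8900 / 553.4545 = 0.12086 = 12.086%

12.1%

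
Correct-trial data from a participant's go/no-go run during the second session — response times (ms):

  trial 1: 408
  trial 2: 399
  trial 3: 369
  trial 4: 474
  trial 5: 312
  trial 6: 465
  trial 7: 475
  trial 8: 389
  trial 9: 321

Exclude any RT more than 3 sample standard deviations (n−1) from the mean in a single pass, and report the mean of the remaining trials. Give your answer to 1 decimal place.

n = 9, ΣRT = 3612, M = 401.333
Σ(x−M)² = 30442.00; s = √(30442.00/8) = 61.687
Cutoffs: 401.333 ± 3·61.687 → [216.3, 586.4]
No RTs fall outside the cutoffs; all 9 retained. Mean = 3612/9 = 401.333

401.3 ms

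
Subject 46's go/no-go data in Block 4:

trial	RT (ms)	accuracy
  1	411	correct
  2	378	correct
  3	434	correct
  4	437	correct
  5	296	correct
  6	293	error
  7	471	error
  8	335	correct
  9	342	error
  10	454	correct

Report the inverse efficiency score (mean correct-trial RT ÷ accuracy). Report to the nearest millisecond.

Correct trials (n=7): 411, 378, 434, 437, 296, 335, 454
Mean correct RT = 2745/7 = 392.1429 ms
Proportion correct = 7/10
IES = 392.1429 / (7/10) = 560.204 ms

560 ms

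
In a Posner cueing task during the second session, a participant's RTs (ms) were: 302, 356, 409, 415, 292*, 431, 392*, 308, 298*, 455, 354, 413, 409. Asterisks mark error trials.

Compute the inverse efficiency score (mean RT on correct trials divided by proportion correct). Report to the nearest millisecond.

501 ms

Correct trials (n=10): 302, 356, 409, 415, 431, 308, 455, 354, 413, 409
Mean correct RT = 3852/10 = 385.2000 ms
Proportion correct = 10/13
IES = 385.2000 / (10/13) = 500.760 ms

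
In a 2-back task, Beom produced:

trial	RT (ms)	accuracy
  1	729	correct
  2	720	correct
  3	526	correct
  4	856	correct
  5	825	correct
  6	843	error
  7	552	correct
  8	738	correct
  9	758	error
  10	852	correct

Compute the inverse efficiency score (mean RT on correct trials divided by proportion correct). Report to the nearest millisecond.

906 ms

Correct trials (n=8): 729, 720, 526, 856, 825, 552, 738, 852
Mean correct RT = 5798/8 = 724.7500 ms
Proportion correct = 8/10
IES = 724.7500 / (8/10) = 905.938 ms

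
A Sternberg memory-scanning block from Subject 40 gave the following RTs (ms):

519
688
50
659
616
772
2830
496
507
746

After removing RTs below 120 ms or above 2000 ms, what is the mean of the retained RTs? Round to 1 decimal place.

Excluded: 50, 2830
Retained (n=8): Σ = 5003
Mean = 5003/8 = 625.3750

625.4 ms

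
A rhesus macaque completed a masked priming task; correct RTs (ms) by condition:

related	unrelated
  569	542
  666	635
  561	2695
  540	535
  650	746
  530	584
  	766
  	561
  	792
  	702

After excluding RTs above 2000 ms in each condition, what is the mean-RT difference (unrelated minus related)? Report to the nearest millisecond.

65 ms

unrelated: exclude 2695
M(related) = 3516/6 = 586.000
M(unrelated) = 5863/9 = 651.444
Difference = 651.444 − 586.000 = 65.444 ms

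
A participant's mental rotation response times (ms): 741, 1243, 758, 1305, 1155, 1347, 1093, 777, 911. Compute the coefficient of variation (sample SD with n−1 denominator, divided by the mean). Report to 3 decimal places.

n = 9, Σ = 9330, M = 1036.6667
Σ(x−M)² = 476352.000; s = √(476352.000/8) = 244.0164
CV = 244.0164 / 1036.6667 = 0.23539

0.235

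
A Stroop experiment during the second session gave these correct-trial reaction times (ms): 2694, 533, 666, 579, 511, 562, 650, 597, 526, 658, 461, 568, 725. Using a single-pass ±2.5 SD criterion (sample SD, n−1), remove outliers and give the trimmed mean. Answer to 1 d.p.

n = 13, ΣRT = 9730, M = 748.462
Σ(x−M)² = 4164275.23; s = √(4164275.23/12) = 589.087
Cutoffs: 748.462 ± 2.5·589.087 → [-724.3, 2221.2]
Outside: 2694 → excluded.
Retained (n=12): Σ = 7036, mean = 7036/12 = 586.333

586.3 ms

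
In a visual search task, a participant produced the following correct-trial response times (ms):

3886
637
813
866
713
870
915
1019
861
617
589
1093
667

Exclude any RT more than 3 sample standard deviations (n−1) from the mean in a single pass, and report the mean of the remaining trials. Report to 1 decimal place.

n = 13, ΣRT = 13546, M = 1042.000
Σ(x−M)² = 9052082.00; s = √(9052082.00/12) = 868.528
Cutoffs: 1042.000 ± 3·868.528 → [-1563.6, 3647.6]
Outside: 3886 → excluded.
Retained (n=12): Σ = 9660, mean = 9660/12 = 805.000

805.0 ms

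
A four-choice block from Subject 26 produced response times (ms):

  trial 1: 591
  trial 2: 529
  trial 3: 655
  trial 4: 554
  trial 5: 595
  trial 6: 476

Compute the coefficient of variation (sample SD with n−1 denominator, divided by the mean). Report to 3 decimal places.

0.109

n = 6, Σ = 3400, M = 566.6667
Σ(x−M)² = 18997.333; s = √(18997.333/5) = 61.6398
CV = 61.6398 / 566.6667 = 0.10878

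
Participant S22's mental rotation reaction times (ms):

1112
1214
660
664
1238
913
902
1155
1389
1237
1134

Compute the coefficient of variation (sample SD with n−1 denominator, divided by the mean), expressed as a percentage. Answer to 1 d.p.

n = 11, Σ = 11618, M = 1056.1818
Σ(x−M)² = 575403.636; s = √(575403.636/10) = 239.8757
CV = 239.8757 / 1056.1818 = 0.22712 = 22.712%

22.7%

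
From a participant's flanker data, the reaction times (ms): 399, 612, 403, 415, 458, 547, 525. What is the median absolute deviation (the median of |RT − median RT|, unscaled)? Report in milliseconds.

Sorted: 399, 403, 415, 458, 525, 547, 612 → median = 458
|x − 458|: 59, 154, 55, 43, 0, 89, 67
Sorted deviations: 0, 43, 55, 59, 67, 89, 154 → MAD = 59

59 ms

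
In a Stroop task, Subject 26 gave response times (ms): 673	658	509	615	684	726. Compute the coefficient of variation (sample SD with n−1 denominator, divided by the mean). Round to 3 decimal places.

n = 6, Σ = 3865, M = 644.1667
Σ(x−M)² = 28426.833; s = √(28426.833/5) = 75.4014
CV = 75.4014 / 644.1667 = 0.11705

0.117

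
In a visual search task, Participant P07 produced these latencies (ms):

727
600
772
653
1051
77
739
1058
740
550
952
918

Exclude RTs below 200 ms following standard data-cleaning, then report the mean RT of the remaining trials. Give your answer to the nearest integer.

Excluded: 77
Retained (n=11): Σ = 8760
Mean = 8760/11 = 796.3636

796 ms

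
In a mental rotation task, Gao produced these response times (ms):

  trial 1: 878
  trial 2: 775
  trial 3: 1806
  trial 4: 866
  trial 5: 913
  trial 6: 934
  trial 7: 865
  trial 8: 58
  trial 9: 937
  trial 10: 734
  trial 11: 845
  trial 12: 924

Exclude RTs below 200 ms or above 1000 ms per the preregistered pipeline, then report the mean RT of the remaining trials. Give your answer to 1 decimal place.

867.1 ms

Excluded: 58, 1806
Retained (n=10): Σ = 8671
Mean = 8671/10 = 867.1000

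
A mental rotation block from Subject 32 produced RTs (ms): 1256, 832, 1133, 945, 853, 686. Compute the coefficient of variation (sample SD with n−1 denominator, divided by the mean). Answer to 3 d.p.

0.221

n = 6, Σ = 5705, M = 950.8333
Σ(x−M)² = 220174.833; s = √(220174.833/5) = 209.8451
CV = 209.8451 / 950.8333 = 0.22070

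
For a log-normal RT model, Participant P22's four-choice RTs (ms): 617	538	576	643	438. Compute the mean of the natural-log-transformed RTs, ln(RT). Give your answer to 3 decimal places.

ln(RT): 6.4249, 6.2879, 6.3561, 6.4661, 6.0822
Σ ln(RT) = 31.6172
Mean = 31.6172/5 = 6.32344

6.323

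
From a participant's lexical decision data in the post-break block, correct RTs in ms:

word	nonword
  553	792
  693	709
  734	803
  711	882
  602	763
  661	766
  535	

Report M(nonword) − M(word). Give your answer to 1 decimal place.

M(word) = 4489/7 = 641.286
M(nonword) = 4715/6 = 785.833
Difference = 785.833 − 641.286 = 144.548 ms

144.5 ms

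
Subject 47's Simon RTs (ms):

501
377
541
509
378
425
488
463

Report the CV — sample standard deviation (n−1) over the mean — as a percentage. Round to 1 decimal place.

13.3%

n = 8, Σ = 3682, M = 460.2500
Σ(x−M)² = 26273.500; s = √(26273.500/7) = 61.2646
CV = 61.2646 / 460.2500 = 0.13311 = 13.311%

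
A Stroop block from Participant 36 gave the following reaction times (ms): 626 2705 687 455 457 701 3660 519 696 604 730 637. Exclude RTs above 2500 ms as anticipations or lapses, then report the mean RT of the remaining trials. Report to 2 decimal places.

611.20 ms

Excluded: 2705, 3660
Retained (n=10): Σ = 6112
Mean = 6112/10 = 611.2000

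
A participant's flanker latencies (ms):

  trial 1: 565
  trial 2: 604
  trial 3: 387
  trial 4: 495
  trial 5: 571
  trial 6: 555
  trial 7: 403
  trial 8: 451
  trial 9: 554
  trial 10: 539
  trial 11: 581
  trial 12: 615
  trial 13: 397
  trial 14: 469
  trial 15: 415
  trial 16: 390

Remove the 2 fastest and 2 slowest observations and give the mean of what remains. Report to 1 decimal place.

499.6 ms

Sorted: 387, 390, 397, 403, 415, 451, 469, 495, 539, 554, 555, 565, 571, 581, 604, 615
Drop lowest 2 (387, 390) and highest 2 (604, 615)
Remaining (n=12): Σ = 5995, mean = 5995/12 = 499.583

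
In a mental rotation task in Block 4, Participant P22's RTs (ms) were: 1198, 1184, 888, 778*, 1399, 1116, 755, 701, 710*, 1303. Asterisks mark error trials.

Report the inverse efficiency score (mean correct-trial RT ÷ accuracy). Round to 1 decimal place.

Correct trials (n=8): 1198, 1184, 888, 1399, 1116, 755, 701, 1303
Mean correct RT = 8544/8 = 1068.0000 ms
Proportion correct = 8/10
IES = 1068.0000 / (8/10) = 1335.000 ms

1335.0 ms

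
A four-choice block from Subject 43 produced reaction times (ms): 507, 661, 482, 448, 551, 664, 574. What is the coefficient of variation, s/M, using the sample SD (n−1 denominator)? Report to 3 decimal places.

n = 7, Σ = 3887, M = 555.2857
Σ(x−M)² = 42575.429; s = √(42575.429/6) = 84.2372
CV = 84.2372 / 555.2857 = 0.15170

0.152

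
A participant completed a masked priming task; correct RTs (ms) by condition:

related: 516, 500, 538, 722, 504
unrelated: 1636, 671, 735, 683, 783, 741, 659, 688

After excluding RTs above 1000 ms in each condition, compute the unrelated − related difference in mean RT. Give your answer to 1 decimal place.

152.6 ms

unrelated: exclude 1636
M(related) = 2780/5 = 556.000
M(unrelated) = 4960/7 = 708.571
Difference = 708.571 − 556.000 = 152.571 ms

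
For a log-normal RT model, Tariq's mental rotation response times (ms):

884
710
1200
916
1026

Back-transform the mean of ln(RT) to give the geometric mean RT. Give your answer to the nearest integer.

ln(RT): 6.7845, 6.5653, 7.0901, 6.8200, 6.9334
Mean ln(RT) = 34.1932/5 = 6.83865
Geometric mean = exp(6.83865) = 933.23 ms

933 ms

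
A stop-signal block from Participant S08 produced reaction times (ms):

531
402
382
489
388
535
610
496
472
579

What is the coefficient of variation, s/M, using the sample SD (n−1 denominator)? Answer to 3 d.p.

n = 10, Σ = 4884, M = 488.4000
Σ(x−M)² = 56174.400; s = √(56174.400/9) = 79.0038
CV = 79.0038 / 488.4000 = 0.16176

0.162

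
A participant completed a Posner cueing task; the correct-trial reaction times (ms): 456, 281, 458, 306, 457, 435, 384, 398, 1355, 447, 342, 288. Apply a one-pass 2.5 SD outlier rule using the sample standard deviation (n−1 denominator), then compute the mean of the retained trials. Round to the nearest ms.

n = 12, ΣRT = 5607, M = 467.250
Σ(x−M)² = 910102.25; s = √(910102.25/11) = 287.640
Cutoffs: 467.250 ± 2.5·287.640 → [-251.8, 1186.3]
Outside: 1355 → excluded.
Retained (n=11): Σ = 4252, mean = 4252/11 = 386.545

387 ms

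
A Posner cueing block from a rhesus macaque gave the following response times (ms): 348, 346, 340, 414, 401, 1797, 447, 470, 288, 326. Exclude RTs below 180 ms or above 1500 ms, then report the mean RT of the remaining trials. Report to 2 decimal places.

Excluded: 1797
Retained (n=9): Σ = 3380
Mean = 3380/9 = 375.5556

375.56 ms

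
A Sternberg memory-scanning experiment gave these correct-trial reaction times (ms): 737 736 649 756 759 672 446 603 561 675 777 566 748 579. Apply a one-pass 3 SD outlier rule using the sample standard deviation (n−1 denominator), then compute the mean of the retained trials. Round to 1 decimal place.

661.7 ms

n = 14, ΣRT = 9264, M = 661.714
Σ(x−M)² = 126846.86; s = √(126846.86/13) = 98.780
Cutoffs: 661.714 ± 3·98.780 → [365.4, 958.1]
No RTs fall outside the cutoffs; all 14 retained. Mean = 9264/14 = 661.714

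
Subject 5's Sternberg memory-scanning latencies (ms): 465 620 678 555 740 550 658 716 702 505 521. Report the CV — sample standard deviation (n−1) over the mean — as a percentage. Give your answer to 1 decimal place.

15.6%

n = 11, Σ = 6710, M = 610.0000
Σ(x−M)² = 90224.000; s = √(90224.000/10) = 94.9863
CV = 94.9863 / 610.0000 = 0.15572 = 15.572%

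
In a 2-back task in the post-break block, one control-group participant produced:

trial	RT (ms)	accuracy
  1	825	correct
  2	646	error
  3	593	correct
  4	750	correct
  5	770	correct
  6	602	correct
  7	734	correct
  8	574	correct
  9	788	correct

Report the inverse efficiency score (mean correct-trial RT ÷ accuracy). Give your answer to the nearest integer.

Correct trials (n=8): 825, 593, 750, 770, 602, 734, 574, 788
Mean correct RT = 5636/8 = 704.5000 ms
Proportion correct = 8/9
IES = 704.5000 / (8/9) = 792.562 ms

793 ms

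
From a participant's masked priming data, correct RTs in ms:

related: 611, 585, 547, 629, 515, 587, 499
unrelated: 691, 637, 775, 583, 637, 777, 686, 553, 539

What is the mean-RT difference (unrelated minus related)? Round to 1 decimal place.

85.5 ms

M(related) = 3973/7 = 567.571
M(unrelated) = 5878/9 = 653.111
Difference = 653.111 − 567.571 = 85.540 ms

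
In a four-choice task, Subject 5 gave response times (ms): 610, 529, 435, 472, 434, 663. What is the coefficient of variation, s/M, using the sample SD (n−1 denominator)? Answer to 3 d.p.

0.182

n = 6, Σ = 3143, M = 523.8333
Σ(x−M)² = 45466.833; s = √(45466.833/5) = 95.3591
CV = 95.3591 / 523.8333 = 0.18204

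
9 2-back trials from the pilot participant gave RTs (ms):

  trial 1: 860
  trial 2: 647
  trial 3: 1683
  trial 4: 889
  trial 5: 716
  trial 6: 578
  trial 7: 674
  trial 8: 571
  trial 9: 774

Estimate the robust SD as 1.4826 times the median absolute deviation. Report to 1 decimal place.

204.6 ms

Sorted: 571, 578, 647, 674, 716, 774, 860, 889, 1683 → median = 716
|x − 716| sorted: 0, 42, 58, 69, 138, 144, 145, 173, 967 → MAD = 138
Robust SD ≈ 1.4826 × 138 = 204.599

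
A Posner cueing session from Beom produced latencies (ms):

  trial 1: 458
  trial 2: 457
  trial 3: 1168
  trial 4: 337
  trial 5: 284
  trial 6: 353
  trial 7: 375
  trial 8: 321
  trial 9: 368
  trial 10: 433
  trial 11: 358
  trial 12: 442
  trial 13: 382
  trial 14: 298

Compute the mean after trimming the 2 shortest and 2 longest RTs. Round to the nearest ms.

Sorted: 284, 298, 321, 337, 353, 358, 368, 375, 382, 433, 442, 457, 458, 1168
Drop lowest 2 (284, 298) and highest 2 (458, 1168)
Remaining (n=10): Σ = 3826, mean = 3826/10 = 382.600

383 ms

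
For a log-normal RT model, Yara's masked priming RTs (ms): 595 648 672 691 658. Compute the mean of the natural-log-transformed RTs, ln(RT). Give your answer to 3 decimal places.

6.480

ln(RT): 6.3886, 6.4739, 6.5103, 6.5381, 6.4892
Σ ln(RT) = 32.4001
Mean = 32.4001/5 = 6.48001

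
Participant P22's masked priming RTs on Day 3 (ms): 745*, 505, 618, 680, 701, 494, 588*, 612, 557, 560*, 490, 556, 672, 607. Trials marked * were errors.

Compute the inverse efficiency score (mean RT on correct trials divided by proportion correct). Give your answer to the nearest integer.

Correct trials (n=11): 505, 618, 680, 701, 494, 612, 557, 490, 556, 672, 607
Mean correct RT = 6492/11 = 590.1818 ms
Proportion correct = 11/14
IES = 590.1818 / (11/14) = 751.140 ms

751 ms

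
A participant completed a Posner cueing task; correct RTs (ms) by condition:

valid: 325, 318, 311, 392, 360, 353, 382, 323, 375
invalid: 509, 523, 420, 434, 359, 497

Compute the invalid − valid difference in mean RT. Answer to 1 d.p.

108.2 ms

M(valid) = 3139/9 = 348.778
M(invalid) = 2742/6 = 457.000
Difference = 457.000 − 348.778 = 108.222 ms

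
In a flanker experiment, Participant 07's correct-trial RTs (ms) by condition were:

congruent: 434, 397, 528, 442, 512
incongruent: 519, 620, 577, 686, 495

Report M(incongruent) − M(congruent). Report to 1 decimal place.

116.8 ms

M(congruent) = 2313/5 = 462.600
M(incongruent) = 2897/5 = 579.400
Difference = 579.400 − 462.600 = 116.800 ms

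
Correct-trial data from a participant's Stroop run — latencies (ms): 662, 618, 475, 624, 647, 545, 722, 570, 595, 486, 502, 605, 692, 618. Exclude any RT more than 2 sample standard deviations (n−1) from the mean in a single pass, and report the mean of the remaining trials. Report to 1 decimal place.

n = 14, ΣRT = 8361, M = 597.214
Σ(x−M)² = 72716.36; s = √(72716.36/13) = 74.790
Cutoffs: 597.214 ± 2·74.790 → [447.6, 746.8]
No RTs fall outside the cutoffs; all 14 retained. Mean = 8361/14 = 597.214

597.2 ms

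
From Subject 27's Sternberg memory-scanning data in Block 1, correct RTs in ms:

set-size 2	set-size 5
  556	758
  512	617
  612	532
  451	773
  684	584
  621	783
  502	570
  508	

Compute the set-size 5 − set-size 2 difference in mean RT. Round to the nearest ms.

104 ms

M(set-size 2) = 4446/8 = 555.750
M(set-size 5) = 4617/7 = 659.571
Difference = 659.571 − 555.750 = 103.821 ms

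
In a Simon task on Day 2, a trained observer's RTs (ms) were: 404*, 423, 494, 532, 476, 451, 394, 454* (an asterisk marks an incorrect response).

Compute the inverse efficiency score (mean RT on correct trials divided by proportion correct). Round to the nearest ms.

616 ms

Correct trials (n=6): 423, 494, 532, 476, 451, 394
Mean correct RT = 2770/6 = 461.6667 ms
Proportion correct = 6/8
IES = 461.6667 / (6/8) = 615.556 ms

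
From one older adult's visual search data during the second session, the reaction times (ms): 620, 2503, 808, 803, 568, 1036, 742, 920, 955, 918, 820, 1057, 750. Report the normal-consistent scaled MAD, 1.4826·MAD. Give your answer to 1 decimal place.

148.3 ms

Sorted: 568, 620, 742, 750, 803, 808, 820, 918, 920, 955, 1036, 1057, 2503 → median = 820
|x − 820| sorted: 0, 12, 17, 70, 78, 98, 100, 135, 200, 216, 237, 252, 1683 → MAD = 100
Robust SD ≈ 1.4826 × 100 = 148.260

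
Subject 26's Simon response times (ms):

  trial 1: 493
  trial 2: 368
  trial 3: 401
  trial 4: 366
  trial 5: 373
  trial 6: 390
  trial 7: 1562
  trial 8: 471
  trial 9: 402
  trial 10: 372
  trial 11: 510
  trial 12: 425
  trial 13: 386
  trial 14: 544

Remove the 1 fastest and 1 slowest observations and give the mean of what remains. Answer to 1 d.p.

427.9 ms

Sorted: 366, 368, 372, 373, 386, 390, 401, 402, 425, 471, 493, 510, 544, 1562
Drop lowest 1 (366) and highest 1 (1562)
Remaining (n=12): Σ = 5135, mean = 5135/12 = 427.917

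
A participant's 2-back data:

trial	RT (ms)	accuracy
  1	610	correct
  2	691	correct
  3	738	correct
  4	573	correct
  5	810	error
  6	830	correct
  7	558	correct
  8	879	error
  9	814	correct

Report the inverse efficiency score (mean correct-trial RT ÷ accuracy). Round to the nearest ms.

Correct trials (n=7): 610, 691, 738, 573, 830, 558, 814
Mean correct RT = 4814/7 = 687.7143 ms
Proportion correct = 7/9
IES = 687.7143 / (7/9) = 884.204 ms

884 ms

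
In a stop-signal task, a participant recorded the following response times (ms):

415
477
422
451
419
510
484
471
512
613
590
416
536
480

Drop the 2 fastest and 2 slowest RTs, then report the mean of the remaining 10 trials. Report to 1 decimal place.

476.2 ms

Sorted: 415, 416, 419, 422, 451, 471, 477, 480, 484, 510, 512, 536, 590, 613
Drop lowest 2 (415, 416) and highest 2 (590, 613)
Remaining (n=10): Σ = 4762, mean = 4762/10 = 476.200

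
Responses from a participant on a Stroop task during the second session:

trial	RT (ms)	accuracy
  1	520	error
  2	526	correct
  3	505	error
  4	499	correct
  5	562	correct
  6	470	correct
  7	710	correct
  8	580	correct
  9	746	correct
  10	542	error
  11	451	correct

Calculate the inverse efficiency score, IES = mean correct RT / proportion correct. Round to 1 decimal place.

781.0 ms

Correct trials (n=8): 526, 499, 562, 470, 710, 580, 746, 451
Mean correct RT = 4544/8 = 568.0000 ms
Proportion correct = 8/11
IES = 568.0000 / (8/11) = 781.000 ms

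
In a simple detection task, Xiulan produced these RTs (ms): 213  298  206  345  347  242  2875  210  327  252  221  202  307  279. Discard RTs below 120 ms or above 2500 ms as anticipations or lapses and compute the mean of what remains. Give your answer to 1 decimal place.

265.3 ms

Excluded: 2875
Retained (n=13): Σ = 3449
Mean = 3449/13 = 265.3077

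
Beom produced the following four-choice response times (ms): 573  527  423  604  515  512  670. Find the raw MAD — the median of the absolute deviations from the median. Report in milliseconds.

46 ms

Sorted: 423, 512, 515, 527, 573, 604, 670 → median = 527
|x − 527|: 46, 0, 104, 77, 12, 15, 143
Sorted deviations: 0, 12, 15, 46, 77, 104, 143 → MAD = 46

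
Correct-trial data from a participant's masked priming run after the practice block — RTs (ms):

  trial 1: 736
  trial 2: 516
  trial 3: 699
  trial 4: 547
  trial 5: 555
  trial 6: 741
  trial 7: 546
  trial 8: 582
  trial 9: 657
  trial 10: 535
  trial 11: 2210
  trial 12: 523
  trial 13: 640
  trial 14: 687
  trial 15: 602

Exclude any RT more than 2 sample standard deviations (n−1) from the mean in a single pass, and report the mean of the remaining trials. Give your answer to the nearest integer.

n = 15, ΣRT = 10776, M = 718.400
Σ(x−M)² = 2467705.60; s = √(2467705.60/14) = 419.839
Cutoffs: 718.400 ± 2·419.839 → [-121.3, 1558.1]
Outside: 2210 → excluded.
Retained (n=14): Σ = 8566, mean = 8566/14 = 611.857

612 ms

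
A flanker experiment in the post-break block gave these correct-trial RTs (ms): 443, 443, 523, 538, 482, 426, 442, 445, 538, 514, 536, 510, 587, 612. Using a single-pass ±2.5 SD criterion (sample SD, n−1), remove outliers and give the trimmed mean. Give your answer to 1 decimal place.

n = 14, ΣRT = 7039, M = 502.786
Σ(x−M)² = 43700.36; s = √(43700.36/13) = 57.979
Cutoffs: 502.786 ± 2.5·57.979 → [357.8, 647.7]
No RTs fall outside the cutoffs; all 14 retained. Mean = 7039/14 = 502.786

502.8 ms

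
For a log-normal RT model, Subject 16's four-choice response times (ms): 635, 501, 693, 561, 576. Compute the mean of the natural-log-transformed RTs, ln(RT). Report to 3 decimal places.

ln(RT): 6.4536, 6.2166, 6.5410, 6.3297, 6.3561
Σ ln(RT) = 31.8971
Mean = 31.8971/5 = 6.37942

6.379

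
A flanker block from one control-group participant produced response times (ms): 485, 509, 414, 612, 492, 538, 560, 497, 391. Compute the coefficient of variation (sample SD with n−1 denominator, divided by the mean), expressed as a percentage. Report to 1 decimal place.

13.7%

n = 9, Σ = 4498, M = 499.7778
Σ(x−M)² = 37243.556; s = √(37243.556/8) = 68.2308
CV = 68.2308 / 499.7778 = 0.13652 = 13.652%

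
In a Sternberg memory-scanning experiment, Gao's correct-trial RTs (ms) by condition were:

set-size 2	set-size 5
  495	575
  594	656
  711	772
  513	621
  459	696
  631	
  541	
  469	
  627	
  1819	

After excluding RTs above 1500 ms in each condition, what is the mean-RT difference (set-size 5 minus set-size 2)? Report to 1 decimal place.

104.0 ms

set-size 2: exclude 1819
M(set-size 2) = 5040/9 = 560.000
M(set-size 5) = 3320/5 = 664.000
Difference = 664.000 − 560.000 = 104.000 ms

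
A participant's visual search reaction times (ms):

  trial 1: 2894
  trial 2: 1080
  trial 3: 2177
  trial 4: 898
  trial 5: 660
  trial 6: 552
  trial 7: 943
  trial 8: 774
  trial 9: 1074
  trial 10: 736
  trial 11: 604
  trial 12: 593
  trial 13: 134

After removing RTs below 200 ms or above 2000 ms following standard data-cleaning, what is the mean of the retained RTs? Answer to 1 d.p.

791.4 ms

Excluded: 134, 2177, 2894
Retained (n=10): Σ = 7914
Mean = 7914/10 = 791.4000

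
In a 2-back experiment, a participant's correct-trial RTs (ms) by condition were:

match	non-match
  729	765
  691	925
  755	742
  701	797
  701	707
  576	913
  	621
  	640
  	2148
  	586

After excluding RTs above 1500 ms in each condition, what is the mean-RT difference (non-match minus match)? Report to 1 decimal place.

51.8 ms

non-match: exclude 2148
M(match) = 4153/6 = 692.167
M(non-match) = 6696/9 = 744.000
Difference = 744.000 − 692.167 = 51.833 ms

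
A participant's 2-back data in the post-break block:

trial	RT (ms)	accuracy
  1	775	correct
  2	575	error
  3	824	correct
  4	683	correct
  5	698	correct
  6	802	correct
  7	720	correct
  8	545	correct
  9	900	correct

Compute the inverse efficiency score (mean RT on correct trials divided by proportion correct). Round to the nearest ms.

836 ms

Correct trials (n=8): 775, 824, 683, 698, 802, 720, 545, 900
Mean correct RT = 5947/8 = 743.3750 ms
Proportion correct = 8/9
IES = 743.3750 / (8/9) = 836.297 ms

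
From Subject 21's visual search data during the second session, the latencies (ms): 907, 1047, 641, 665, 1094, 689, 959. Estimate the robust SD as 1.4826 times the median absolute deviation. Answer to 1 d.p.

Sorted: 641, 665, 689, 907, 959, 1047, 1094 → median = 907
|x − 907| sorted: 0, 52, 140, 187, 218, 242, 266 → MAD = 187
Robust SD ≈ 1.4826 × 187 = 277.246

277.2 ms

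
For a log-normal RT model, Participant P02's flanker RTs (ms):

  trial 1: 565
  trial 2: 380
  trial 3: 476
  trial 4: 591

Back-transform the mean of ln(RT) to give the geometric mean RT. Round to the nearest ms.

ln(RT): 6.3368, 5.9402, 6.1654, 6.3818
Mean ln(RT) = 24.8242/4 = 6.20606
Geometric mean = exp(6.20606) = 495.74 ms

496 ms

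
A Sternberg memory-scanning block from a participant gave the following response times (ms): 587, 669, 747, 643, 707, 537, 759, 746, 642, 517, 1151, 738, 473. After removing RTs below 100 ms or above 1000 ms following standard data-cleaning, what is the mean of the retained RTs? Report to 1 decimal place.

647.1 ms

Excluded: 1151
Retained (n=12): Σ = 7765
Mean = 7765/12 = 647.0833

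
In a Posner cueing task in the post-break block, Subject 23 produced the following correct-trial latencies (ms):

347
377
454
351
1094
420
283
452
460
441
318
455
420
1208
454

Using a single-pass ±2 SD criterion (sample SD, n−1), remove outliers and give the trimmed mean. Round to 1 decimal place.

n = 15, ΣRT = 7534, M = 502.267
Σ(x−M)² = 1021416.93; s = √(1021416.93/14) = 270.108
Cutoffs: 502.267 ± 2·270.108 → [-37.9, 1042.5]
Outside: 1094, 1208 → excluded.
Retained (n=13): Σ = 5232, mean = 5232/13 = 402.462

402.5 ms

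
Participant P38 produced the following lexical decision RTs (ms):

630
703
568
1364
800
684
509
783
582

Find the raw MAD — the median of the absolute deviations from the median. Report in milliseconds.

Sorted: 509, 568, 582, 630, 684, 703, 783, 800, 1364 → median = 684
|x − 684|: 54, 19, 116, 680, 116, 0, 175, 99, 102
Sorted deviations: 0, 19, 54, 99, 102, 116, 116, 175, 680 → MAD = 102

102 ms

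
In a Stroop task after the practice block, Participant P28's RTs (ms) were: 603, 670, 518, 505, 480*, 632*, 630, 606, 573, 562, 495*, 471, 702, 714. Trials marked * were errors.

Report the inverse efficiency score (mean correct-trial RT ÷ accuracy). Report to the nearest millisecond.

Correct trials (n=11): 603, 670, 518, 505, 630, 606, 573, 562, 471, 702, 714
Mean correct RT = 6554/11 = 595.8182 ms
Proportion correct = 11/14
IES = 595.8182 / (11/14) = 758.314 ms

758 ms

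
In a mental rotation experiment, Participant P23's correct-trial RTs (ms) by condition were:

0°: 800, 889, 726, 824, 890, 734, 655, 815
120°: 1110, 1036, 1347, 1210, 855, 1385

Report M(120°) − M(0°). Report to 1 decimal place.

365.5 ms

M(0°) = 6333/8 = 791.625
M(120°) = 6943/6 = 1157.167
Difference = 1157.167 − 791.625 = 365.542 ms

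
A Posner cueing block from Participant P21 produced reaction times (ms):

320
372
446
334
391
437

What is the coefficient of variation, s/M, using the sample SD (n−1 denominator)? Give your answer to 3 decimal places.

0.135

n = 6, Σ = 2300, M = 383.3333
Σ(x−M)² = 13439.333; s = √(13439.333/5) = 51.8446
CV = 51.8446 / 383.3333 = 0.13525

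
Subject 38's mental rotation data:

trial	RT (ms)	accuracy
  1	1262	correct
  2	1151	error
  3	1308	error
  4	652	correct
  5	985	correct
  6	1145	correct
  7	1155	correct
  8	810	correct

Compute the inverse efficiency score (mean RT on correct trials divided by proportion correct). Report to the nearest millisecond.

Correct trials (n=6): 1262, 652, 985, 1145, 1155, 810
Mean correct RT = 6009/6 = 1001.5000 ms
Proportion correct = 6/8
IES = 1001.5000 / (6/8) = 1335.333 ms

1335 ms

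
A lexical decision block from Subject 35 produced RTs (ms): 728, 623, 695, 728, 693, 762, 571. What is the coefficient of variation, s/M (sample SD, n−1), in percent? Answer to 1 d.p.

9.7%

n = 7, Σ = 4800, M = 685.7143
Σ(x−M)² = 26627.429; s = √(26627.429/6) = 66.6176
CV = 66.6176 / 685.7143 = 0.09715 = 9.715%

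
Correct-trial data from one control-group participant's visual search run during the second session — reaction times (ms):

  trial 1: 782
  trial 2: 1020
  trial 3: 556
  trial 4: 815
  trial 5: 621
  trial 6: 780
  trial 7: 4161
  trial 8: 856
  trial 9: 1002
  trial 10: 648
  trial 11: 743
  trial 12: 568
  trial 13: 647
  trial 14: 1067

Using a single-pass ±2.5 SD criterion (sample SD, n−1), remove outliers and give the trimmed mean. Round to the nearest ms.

n = 14, ΣRT = 14266, M = 1019.000
Σ(x−M)² = 10984608.00; s = √(10984608.00/13) = 919.222
Cutoffs: 1019.000 ± 2.5·919.222 → [-1279.1, 3317.1]
Outside: 4161 → excluded.
Retained (n=13): Σ = 10105, mean = 10105/13 = 777.308

777 ms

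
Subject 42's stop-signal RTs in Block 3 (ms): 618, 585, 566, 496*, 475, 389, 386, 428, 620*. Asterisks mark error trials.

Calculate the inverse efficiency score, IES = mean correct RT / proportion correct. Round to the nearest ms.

633 ms

Correct trials (n=7): 618, 585, 566, 475, 389, 386, 428
Mean correct RT = 3447/7 = 492.4286 ms
Proportion correct = 7/9
IES = 492.4286 / (7/9) = 633.122 ms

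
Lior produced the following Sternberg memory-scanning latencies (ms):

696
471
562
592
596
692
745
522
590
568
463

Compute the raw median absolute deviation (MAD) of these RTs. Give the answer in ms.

Sorted: 463, 471, 522, 562, 568, 590, 592, 596, 692, 696, 745 → median = 590
|x − 590|: 106, 119, 28, 2, 6, 102, 155, 68, 0, 22, 127
Sorted deviations: 0, 2, 6, 22, 28, 68, 102, 106, 119, 127, 155 → MAD = 68

68 ms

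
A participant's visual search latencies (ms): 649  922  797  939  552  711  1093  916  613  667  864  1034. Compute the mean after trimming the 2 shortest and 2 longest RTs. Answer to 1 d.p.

Sorted: 552, 613, 649, 667, 711, 797, 864, 916, 922, 939, 1034, 1093
Drop lowest 2 (552, 613) and highest 2 (1034, 1093)
Remaining (n=8): Σ = 6465, mean = 6465/8 = 808.125

808.1 ms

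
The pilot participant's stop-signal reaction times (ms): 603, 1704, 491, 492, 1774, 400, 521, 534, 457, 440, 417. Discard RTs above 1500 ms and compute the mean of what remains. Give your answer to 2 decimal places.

Excluded: 1704, 1774
Retained (n=9): Σ = 4355
Mean = 4355/9 = 483.8889

483.89 ms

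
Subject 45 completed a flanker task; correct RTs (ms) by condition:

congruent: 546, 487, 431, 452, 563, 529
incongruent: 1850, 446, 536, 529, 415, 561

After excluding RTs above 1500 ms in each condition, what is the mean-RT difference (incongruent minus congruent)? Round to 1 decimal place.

incongruent: exclude 1850
M(congruent) = 3008/6 = 501.333
M(incongruent) = 2487/5 = 497.400
Difference = 497.400 − 501.333 = -3.933 ms

-3.9 ms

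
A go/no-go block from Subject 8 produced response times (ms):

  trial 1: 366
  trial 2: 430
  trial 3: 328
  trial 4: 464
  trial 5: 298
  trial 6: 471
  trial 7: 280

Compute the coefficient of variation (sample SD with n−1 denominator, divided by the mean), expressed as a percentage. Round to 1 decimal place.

21.0%

n = 7, Σ = 2637, M = 376.7143
Σ(x−M)² = 37385.429; s = √(37385.429/6) = 78.9361
CV = 78.9361 / 376.7143 = 0.20954 = 20.954%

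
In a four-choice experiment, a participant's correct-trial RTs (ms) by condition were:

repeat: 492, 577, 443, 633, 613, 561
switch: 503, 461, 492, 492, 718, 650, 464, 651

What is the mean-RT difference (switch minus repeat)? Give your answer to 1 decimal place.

0.7 ms

M(repeat) = 3319/6 = 553.167
M(switch) = 4431/8 = 553.875
Difference = 553.875 − 553.167 = 0.708 ms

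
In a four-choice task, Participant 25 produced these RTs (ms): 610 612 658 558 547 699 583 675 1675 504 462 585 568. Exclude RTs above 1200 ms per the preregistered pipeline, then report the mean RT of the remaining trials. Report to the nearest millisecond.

588 ms

Excluded: 1675
Retained (n=12): Σ = 7061
Mean = 7061/12 = 588.4167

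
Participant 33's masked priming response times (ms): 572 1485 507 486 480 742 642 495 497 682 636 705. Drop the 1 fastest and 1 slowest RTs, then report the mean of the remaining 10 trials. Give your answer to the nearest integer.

Sorted: 480, 486, 495, 497, 507, 572, 636, 642, 682, 705, 742, 1485
Drop lowest 1 (480) and highest 1 (1485)
Remaining (n=10): Σ = 5964, mean = 5964/10 = 596.400

596 ms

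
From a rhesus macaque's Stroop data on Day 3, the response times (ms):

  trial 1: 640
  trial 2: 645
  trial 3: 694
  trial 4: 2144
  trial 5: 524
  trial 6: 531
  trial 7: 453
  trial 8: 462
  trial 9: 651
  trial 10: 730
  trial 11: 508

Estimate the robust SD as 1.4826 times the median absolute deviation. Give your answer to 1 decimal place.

Sorted: 453, 462, 508, 524, 531, 640, 645, 651, 694, 730, 2144 → median = 640
|x − 640| sorted: 0, 5, 11, 54, 90, 109, 116, 132, 178, 187, 1504 → MAD = 109
Robust SD ≈ 1.4826 × 109 = 161.603

161.6 ms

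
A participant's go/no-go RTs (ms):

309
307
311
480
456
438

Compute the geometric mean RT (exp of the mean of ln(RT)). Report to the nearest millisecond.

ln(RT): 5.7333, 5.7268, 5.7398, 6.1738, 6.1225, 6.0822
Mean ln(RT) = 35.5785/6 = 5.92975
Geometric mean = exp(5.92975) = 376.06 ms

376 ms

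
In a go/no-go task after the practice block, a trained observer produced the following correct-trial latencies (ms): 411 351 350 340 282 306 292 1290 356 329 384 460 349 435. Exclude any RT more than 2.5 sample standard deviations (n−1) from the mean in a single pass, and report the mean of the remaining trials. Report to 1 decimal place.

n = 14, ΣRT = 5935, M = 423.929
Σ(x−M)² = 841788.93; s = √(841788.93/13) = 254.466
Cutoffs: 423.929 ± 2.5·254.466 → [-212.2, 1060.1]
Outside: 1290 → excluded.
Retained (n=13): Σ = 4645, mean = 4645/13 = 357.308

357.3 ms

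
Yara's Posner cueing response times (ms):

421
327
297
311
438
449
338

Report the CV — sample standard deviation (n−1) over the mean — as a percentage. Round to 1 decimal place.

n = 7, Σ = 2581, M = 368.7143
Σ(x−M)² = 25137.429; s = √(25137.429/6) = 64.7269
CV = 64.7269 / 368.7143 = 0.17555 = 17.555%

17.6%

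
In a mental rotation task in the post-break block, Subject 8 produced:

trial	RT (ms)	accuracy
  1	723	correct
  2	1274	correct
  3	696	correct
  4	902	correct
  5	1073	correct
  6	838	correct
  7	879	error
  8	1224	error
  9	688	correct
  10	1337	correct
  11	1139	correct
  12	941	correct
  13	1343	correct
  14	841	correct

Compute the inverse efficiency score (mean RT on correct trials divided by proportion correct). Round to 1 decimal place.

1146.7 ms

Correct trials (n=12): 723, 1274, 696, 902, 1073, 838, 688, 1337, 1139, 941, 1343, 841
Mean correct RT = 11795/12 = 982.9167 ms
Proportion correct = 12/14
IES = 982.9167 / (12/14) = 1146.736 ms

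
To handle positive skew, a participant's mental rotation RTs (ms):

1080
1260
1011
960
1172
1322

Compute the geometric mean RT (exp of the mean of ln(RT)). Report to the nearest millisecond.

ln(RT): 6.9847, 7.1389, 6.9187, 6.8669, 7.0665, 7.1869
Mean ln(RT) = 42.1626/6 = 7.02710
Geometric mean = exp(7.02710) = 1126.75 ms

1127 ms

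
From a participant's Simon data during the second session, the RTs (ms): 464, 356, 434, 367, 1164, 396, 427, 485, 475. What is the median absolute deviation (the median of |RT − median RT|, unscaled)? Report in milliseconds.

41 ms

Sorted: 356, 367, 396, 427, 434, 464, 475, 485, 1164 → median = 434
|x − 434|: 30, 78, 0, 67, 730, 38, 7, 51, 41
Sorted deviations: 0, 7, 30, 38, 41, 51, 67, 78, 730 → MAD = 41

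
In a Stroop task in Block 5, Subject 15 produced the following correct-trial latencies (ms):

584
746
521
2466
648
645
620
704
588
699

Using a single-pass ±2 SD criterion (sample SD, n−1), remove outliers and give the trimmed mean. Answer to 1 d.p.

639.4 ms

n = 10, ΣRT = 8221, M = 822.100
Σ(x−M)² = 3041974.90; s = √(3041974.90/9) = 581.375
Cutoffs: 822.100 ± 2·581.375 → [-340.7, 1984.9]
Outside: 2466 → excluded.
Retained (n=9): Σ = 5755, mean = 5755/9 = 639.444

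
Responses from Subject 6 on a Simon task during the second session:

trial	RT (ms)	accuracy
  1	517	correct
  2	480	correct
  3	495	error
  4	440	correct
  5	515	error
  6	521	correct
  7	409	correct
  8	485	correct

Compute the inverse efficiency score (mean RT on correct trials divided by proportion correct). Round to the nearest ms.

634 ms

Correct trials (n=6): 517, 480, 440, 521, 409, 485
Mean correct RT = 2852/6 = 475.3333 ms
Proportion correct = 6/8
IES = 475.3333 / (6/8) = 633.778 ms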